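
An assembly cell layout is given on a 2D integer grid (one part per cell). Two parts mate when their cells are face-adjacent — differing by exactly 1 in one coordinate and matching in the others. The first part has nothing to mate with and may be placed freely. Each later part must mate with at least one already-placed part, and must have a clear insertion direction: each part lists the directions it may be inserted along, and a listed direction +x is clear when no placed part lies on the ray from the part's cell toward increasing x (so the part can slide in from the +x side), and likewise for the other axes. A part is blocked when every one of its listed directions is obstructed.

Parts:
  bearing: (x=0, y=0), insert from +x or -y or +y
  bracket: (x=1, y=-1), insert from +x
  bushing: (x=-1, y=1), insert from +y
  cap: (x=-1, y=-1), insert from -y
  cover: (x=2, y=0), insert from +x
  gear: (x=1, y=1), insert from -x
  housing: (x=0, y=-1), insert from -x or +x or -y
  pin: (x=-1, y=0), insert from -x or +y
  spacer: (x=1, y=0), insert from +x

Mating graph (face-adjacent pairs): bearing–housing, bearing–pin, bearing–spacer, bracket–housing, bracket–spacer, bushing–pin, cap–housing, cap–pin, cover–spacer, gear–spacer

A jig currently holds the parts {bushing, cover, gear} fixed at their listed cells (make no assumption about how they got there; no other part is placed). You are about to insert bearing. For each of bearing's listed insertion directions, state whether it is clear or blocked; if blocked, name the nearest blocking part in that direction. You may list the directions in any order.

+x: nearest on ray is cover@(2, 0) ⇒ blocked
-y: ray from bearing(0, 0) has no placed part ⇒ clear
+y: ray from bearing(0, 0) has no placed part ⇒ clear

+x: blocked by cover; +y: clear; -y: clear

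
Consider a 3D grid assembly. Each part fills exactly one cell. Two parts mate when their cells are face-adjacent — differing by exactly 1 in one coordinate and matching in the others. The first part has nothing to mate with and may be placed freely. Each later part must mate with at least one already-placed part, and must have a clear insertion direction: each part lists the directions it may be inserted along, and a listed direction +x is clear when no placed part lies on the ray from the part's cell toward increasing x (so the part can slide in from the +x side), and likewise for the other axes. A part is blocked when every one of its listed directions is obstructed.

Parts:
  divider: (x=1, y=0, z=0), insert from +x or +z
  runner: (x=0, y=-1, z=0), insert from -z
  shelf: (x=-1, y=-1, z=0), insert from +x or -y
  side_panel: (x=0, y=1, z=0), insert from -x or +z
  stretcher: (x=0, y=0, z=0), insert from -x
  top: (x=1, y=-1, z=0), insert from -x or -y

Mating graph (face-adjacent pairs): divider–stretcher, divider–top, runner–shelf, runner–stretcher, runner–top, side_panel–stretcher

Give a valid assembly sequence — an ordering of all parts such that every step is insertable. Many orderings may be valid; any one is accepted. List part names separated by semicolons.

side_panel; stretcher; divider; top; runner; shelf

1. side_panel@(0, 1, 0) [-x clear] — {side_panel}
2. stretcher@(0, 0, 0) [-x clear] — {side_panel, stretcher}
3. divider@(1, 0, 0) [+x clear] — {divider, side_panel, stretcher}
4. top@(1, -1, 0) [-x clear] — {divider, side_panel, stretcher, top}
5. runner@(0, -1, 0) [-z clear] — {divider, runner, side_panel, stretcher, top}
6. shelf@(-1, -1, 0) [-y clear] — {divider, runner, shelf, side_panel, stretcher, top}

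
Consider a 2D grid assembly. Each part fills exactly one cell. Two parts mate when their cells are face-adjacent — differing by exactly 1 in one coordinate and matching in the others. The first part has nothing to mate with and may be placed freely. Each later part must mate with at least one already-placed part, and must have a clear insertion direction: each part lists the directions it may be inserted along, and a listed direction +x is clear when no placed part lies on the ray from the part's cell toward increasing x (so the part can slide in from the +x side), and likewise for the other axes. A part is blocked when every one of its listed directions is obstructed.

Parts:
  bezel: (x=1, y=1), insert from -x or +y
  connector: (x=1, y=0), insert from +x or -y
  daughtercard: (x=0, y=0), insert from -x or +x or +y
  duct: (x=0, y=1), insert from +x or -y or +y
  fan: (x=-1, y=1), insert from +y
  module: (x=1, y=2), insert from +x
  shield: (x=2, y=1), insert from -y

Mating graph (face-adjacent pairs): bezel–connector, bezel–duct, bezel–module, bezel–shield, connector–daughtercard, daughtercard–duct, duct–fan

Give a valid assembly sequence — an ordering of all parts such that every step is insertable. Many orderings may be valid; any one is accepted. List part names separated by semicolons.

1. duct@(0, 1) [+x clear] — {duct}
2. bezel@(1, 1) [+y clear] — {bezel, duct}
3. connector@(1, 0) [+x clear] — {bezel, connector, duct}
4. shield@(2, 1) [-y clear] — {bezel, connector, duct, shield}
5. daughtercard@(0, 0) [-x clear] — {bezel, connector, daughtercard, duct, shield}
6. fan@(-1, 1) [+y clear] — {bezel, connector, daughtercard, duct, fan, shield}
7. module@(1, 2) [+x clear] — {bezel, connector, daughtercard, duct, fan, module, shield}

duct; bezel; connector; shield; daughtercard; fan; module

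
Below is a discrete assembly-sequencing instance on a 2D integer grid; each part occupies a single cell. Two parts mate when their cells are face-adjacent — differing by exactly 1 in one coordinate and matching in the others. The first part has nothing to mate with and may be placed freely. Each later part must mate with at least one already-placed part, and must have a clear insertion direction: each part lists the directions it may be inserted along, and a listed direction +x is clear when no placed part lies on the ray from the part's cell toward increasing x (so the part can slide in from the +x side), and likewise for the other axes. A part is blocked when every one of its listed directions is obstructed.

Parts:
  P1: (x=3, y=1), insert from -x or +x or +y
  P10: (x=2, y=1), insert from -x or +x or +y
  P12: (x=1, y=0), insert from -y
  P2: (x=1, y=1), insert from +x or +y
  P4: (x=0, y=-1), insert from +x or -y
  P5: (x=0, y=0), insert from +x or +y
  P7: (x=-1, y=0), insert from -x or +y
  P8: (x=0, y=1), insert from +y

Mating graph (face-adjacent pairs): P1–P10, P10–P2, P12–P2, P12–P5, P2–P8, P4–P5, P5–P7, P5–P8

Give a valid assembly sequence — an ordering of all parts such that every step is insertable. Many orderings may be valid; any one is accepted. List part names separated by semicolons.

1. P1@(3, 1) [-x clear] — {P1}
2. P10@(2, 1) [-x clear] — {P1, P10}
3. P2@(1, 1) [+y clear] — {P1, P10, P2}
4. P12@(1, 0) [-y clear] — {P1, P10, P12, P2}
5. P5@(0, 0) [+y clear] — {P1, P10, P12, P2, P5}
6. P8@(0, 1) [+y clear] — {P1, P10, P12, P2, P5, P8}
7. P4@(0, -1) [+x clear] — {P1, P10, P12, P2, P4, P5, P8}
8. P7@(-1, 0) [-x clear] — {P1, P10, P12, P2, P4, P5, P7, P8}

P1; P10; P2; P12; P5; P8; P4; P7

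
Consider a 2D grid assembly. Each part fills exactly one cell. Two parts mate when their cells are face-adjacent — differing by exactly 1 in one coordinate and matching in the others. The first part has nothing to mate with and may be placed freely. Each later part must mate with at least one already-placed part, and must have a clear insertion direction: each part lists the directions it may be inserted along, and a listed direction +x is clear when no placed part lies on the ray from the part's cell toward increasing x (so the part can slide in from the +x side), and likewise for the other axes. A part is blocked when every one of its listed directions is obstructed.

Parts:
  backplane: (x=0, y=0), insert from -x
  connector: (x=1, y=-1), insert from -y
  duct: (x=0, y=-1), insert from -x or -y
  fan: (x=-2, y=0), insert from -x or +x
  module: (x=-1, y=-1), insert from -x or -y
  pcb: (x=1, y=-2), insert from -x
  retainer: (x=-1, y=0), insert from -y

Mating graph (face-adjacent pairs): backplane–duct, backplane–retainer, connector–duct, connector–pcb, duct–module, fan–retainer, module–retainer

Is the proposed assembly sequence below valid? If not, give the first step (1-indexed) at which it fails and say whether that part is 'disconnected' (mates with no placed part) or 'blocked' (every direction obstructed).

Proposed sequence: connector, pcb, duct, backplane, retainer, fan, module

1. connector@(1, -1) [-y clear] — {connector}
2. pcb@(1, -2) [-x clear] — {connector, pcb}
3. duct@(0, -1) [-x clear] — {connector, duct, pcb}
4. backplane@(0, 0) [-x clear] — {backplane, connector, duct, pcb}
5. retainer@(-1, 0) [-y clear] — {backplane, connector, duct, pcb, retainer}
6. fan@(-2, 0) [-x clear] — {backplane, connector, duct, fan, pcb, retainer}
7. module@(-1, -1) [-x clear] — {backplane, connector, duct, fan, module, pcb, retainer}

Valid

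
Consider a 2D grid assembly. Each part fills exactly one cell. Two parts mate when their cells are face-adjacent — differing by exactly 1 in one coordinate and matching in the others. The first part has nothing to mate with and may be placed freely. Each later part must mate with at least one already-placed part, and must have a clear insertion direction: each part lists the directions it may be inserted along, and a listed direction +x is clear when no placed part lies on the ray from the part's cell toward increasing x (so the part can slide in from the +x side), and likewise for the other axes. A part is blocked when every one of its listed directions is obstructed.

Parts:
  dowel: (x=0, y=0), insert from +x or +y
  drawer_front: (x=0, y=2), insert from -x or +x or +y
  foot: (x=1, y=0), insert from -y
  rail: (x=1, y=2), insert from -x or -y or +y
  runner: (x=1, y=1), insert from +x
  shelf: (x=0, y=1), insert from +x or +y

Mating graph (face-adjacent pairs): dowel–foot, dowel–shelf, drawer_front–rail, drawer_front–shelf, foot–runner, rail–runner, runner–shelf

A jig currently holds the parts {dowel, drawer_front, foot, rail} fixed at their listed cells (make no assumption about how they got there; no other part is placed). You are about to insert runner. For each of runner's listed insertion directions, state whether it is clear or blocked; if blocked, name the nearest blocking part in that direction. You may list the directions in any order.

+x: ray from runner(1, 1) has no placed part ⇒ clear

+x: clear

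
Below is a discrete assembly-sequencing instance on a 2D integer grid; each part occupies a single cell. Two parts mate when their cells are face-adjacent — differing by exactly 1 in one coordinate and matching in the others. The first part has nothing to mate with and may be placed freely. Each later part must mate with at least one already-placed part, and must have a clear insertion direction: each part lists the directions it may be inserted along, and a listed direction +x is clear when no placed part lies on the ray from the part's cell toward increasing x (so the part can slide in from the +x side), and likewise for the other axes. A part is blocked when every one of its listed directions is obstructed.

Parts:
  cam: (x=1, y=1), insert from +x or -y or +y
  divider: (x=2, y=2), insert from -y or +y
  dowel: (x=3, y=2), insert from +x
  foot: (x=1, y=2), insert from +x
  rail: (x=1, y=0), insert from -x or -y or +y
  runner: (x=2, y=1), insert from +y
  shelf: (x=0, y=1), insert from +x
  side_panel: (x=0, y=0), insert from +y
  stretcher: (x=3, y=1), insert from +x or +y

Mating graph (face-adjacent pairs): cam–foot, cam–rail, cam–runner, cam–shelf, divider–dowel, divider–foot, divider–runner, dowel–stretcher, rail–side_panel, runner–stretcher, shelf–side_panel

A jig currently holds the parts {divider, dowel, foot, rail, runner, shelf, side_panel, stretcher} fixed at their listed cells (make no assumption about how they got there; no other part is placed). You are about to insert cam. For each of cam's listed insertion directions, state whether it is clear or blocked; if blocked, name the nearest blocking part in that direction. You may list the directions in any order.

+x: blocked by runner; +y: blocked by foot; -y: blocked by rail

+x: nearest on ray is runner@(2, 1) ⇒ blocked
-y: nearest on ray is rail@(1, 0) ⇒ blocked
+y: nearest on ray is foot@(1, 2) ⇒ blocked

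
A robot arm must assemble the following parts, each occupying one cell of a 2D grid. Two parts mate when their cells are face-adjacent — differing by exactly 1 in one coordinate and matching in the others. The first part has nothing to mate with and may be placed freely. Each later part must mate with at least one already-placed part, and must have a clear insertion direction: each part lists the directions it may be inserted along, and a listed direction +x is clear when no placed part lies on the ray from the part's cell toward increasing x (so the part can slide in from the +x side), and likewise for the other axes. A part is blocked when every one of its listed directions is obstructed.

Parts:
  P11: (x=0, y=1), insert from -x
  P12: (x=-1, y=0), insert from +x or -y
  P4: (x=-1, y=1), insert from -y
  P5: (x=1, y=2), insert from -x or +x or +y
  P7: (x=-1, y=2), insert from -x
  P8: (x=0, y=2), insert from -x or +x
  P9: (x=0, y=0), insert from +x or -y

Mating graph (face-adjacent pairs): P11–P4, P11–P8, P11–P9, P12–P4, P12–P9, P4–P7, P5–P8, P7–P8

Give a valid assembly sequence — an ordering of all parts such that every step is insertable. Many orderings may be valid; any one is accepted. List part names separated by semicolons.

P7; P8; P11; P9; P5; P4; P12

1. P7@(-1, 2) [-x clear] — {P7}
2. P8@(0, 2) [+x clear] — {P7, P8}
3. P11@(0, 1) [-x clear] — {P11, P7, P8}
4. P9@(0, 0) [+x clear] — {P11, P7, P8, P9}
5. P5@(1, 2) [+x clear] — {P11, P5, P7, P8, P9}
6. P4@(-1, 1) [-y clear] — {P11, P4, P5, P7, P8, P9}
7. P12@(-1, 0) [-y clear] — {P11, P12, P4, P5, P7, P8, P9}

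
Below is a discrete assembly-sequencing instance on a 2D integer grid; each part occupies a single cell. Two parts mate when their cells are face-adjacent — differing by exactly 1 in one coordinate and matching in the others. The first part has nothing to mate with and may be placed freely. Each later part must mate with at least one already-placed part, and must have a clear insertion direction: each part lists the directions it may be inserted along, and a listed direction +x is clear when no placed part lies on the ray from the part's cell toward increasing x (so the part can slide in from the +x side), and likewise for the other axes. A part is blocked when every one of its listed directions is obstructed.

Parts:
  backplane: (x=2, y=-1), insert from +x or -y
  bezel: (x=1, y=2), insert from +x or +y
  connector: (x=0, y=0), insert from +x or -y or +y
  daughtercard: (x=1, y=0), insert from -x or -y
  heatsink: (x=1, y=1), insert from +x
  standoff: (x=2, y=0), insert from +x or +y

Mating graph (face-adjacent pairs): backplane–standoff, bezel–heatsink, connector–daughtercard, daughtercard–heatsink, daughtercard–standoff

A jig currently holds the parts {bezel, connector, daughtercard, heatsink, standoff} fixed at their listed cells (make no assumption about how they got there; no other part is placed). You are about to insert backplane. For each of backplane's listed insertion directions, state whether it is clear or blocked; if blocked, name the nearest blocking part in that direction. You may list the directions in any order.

+x: ray from backplane(2, -1) has no placed part ⇒ clear
-y: ray from backplane(2, -1) has no placed part ⇒ clear

+x: clear; -y: clear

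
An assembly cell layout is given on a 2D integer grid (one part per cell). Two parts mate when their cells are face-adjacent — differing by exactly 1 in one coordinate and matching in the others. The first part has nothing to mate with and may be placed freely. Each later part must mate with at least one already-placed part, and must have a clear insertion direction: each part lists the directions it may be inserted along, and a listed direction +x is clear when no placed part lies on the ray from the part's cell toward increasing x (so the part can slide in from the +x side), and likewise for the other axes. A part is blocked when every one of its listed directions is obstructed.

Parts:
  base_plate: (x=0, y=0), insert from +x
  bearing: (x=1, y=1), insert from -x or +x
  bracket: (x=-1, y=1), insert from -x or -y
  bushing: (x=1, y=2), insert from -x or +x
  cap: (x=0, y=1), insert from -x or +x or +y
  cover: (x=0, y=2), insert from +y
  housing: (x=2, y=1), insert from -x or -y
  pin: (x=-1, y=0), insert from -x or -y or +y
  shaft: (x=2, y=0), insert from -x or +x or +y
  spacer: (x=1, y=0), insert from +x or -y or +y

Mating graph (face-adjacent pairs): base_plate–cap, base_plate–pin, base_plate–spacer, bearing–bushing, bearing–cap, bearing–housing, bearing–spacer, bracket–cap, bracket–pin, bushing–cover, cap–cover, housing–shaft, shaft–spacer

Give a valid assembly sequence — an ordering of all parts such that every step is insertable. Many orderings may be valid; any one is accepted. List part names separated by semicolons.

1. cap@(0, 1) [-x clear] — {cap}
2. base_plate@(0, 0) [+x clear] — {base_plate, cap}
3. cover@(0, 2) [+y clear] — {base_plate, cap, cover}
4. pin@(-1, 0) [-x clear] — {base_plate, cap, cover, pin}
5. bracket@(-1, 1) [-x clear] — {base_plate, bracket, cap, cover, pin}
6. bushing@(1, 2) [+x clear] — {base_plate, bracket, bushing, cap, cover, pin}
7. bearing@(1, 1) [+x clear] — {base_plate, bearing, bracket, bushing, cap, cover, pin}
8. housing@(2, 1) [-y clear] — {base_plate, bearing, bracket, bushing, cap, cover, housing, pin}
9. shaft@(2, 0) [+x clear] — {base_plate, bearing, bracket, bushing, cap, cover, housing, pin, shaft}
10. spacer@(1, 0) [-y clear] — {base_plate, bearing, bracket, bushing, cap, cover, housing, pin, shaft, spacer}

cap; base_plate; cover; pin; bracket; bushing; bearing; housing; shaft; spacer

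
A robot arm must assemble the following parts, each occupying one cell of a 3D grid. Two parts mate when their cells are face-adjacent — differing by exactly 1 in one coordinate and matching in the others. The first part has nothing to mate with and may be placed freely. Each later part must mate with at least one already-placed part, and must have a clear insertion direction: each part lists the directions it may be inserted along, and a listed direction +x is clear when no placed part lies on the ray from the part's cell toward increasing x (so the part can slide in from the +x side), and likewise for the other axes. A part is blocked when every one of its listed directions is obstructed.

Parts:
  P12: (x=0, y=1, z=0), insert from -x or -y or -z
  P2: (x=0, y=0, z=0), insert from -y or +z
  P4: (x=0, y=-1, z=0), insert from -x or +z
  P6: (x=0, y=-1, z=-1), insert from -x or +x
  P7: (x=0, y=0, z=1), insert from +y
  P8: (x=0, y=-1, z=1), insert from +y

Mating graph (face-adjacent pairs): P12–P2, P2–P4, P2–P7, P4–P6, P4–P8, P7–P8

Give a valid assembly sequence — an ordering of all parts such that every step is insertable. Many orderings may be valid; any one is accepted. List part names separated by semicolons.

P12; P2; P4; P8; P7; P6

1. P12@(0, 1, 0) [-x clear] — {P12}
2. P2@(0, 0, 0) [-y clear] — {P12, P2}
3. P4@(0, -1, 0) [-x clear] — {P12, P2, P4}
4. P8@(0, -1, 1) [+y clear] — {P12, P2, P4, P8}
5. P7@(0, 0, 1) [+y clear] — {P12, P2, P4, P7, P8}
6. P6@(0, -1, -1) [-x clear] — {P12, P2, P4, P6, P7, P8}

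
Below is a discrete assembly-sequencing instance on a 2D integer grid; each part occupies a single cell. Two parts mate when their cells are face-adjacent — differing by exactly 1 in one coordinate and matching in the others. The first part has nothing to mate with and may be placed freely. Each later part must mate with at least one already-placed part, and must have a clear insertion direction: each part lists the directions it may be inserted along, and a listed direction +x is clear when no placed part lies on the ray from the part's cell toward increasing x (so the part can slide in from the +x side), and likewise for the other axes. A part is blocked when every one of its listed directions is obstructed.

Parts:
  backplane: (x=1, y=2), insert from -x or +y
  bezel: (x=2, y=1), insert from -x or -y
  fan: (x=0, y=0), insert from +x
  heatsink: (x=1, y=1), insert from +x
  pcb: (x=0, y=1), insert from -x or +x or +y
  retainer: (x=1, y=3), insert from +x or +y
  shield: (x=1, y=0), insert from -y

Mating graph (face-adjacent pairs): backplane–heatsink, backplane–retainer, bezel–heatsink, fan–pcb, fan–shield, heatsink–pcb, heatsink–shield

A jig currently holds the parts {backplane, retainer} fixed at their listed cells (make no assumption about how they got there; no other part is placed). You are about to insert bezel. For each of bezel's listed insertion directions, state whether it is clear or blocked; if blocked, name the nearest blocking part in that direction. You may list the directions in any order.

-x: clear; -y: clear

-x: ray from bezel(2, 1) has no placed part ⇒ clear
-y: ray from bezel(2, 1) has no placed part ⇒ clear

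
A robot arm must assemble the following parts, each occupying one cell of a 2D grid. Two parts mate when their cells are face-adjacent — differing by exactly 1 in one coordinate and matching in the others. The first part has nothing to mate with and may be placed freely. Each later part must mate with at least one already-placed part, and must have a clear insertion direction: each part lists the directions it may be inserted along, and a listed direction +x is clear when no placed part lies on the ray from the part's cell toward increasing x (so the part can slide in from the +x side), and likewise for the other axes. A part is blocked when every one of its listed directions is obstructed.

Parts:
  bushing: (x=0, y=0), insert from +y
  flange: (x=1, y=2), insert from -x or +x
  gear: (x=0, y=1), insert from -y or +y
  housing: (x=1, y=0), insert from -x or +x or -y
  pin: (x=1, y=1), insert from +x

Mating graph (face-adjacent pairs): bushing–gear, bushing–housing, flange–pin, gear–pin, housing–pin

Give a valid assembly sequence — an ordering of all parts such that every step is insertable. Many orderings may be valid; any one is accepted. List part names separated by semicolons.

1. flange@(1, 2) [-x clear] — {flange}
2. pin@(1, 1) [+x clear] — {flange, pin}
3. housing@(1, 0) [-x clear] — {flange, housing, pin}
4. bushing@(0, 0) [+y clear] — {bushing, flange, housing, pin}
5. gear@(0, 1) [+y clear] — {bushing, flange, gear, housing, pin}

flange; pin; housing; bushing; gear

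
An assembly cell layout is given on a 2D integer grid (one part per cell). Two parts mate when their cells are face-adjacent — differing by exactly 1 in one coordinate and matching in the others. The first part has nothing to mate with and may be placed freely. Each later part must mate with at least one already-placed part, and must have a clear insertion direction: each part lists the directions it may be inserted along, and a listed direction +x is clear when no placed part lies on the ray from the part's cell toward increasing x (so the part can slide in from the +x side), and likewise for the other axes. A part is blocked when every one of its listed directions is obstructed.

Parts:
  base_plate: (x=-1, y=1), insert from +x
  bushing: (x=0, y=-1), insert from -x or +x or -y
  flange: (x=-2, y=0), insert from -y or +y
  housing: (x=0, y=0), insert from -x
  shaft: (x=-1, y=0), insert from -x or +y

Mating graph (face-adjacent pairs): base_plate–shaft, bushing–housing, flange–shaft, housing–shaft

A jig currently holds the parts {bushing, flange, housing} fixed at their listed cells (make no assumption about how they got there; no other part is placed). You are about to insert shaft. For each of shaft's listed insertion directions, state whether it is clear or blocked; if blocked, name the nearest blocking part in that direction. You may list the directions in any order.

+y: clear; -x: blocked by flange

-x: nearest on ray is flange@(-2, 0) ⇒ blocked
+y: ray from shaft(-1, 0) has no placed part ⇒ clear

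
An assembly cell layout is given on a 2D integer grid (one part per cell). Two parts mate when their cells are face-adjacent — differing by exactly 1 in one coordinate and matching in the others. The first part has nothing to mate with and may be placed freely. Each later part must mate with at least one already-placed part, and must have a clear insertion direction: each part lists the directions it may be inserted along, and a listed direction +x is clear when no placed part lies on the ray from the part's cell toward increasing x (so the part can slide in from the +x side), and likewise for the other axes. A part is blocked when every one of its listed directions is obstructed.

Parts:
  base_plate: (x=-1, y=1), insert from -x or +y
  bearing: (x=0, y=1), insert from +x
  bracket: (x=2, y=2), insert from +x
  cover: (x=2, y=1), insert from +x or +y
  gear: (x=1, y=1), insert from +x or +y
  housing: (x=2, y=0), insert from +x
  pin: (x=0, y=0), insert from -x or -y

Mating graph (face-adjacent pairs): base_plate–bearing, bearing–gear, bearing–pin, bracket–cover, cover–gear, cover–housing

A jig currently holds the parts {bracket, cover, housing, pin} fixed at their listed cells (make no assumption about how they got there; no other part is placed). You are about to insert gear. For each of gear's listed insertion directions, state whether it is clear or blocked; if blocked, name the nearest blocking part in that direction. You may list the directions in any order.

+x: blocked by cover; +y: clear

+x: nearest on ray is cover@(2, 1) ⇒ blocked
+y: ray from gear(1, 1) has no placed part ⇒ clear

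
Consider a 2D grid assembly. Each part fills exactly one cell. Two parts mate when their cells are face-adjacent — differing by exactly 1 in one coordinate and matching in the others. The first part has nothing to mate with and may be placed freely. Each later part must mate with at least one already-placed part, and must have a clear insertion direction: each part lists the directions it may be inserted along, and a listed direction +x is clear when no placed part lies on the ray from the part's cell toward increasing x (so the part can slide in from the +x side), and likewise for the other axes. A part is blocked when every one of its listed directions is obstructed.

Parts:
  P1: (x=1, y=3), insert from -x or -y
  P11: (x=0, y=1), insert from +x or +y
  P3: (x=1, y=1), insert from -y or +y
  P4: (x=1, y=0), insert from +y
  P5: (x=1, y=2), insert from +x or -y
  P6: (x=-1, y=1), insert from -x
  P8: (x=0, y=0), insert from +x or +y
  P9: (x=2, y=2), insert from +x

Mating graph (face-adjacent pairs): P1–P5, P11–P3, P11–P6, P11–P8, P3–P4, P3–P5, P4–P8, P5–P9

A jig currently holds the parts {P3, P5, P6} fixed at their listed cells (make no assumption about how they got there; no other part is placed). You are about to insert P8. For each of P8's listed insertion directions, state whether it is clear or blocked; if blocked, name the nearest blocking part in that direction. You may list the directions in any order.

+x: clear; +y: clear

+x: ray from P8(0, 0) has no placed part ⇒ clear
+y: ray from P8(0, 0) has no placed part ⇒ clear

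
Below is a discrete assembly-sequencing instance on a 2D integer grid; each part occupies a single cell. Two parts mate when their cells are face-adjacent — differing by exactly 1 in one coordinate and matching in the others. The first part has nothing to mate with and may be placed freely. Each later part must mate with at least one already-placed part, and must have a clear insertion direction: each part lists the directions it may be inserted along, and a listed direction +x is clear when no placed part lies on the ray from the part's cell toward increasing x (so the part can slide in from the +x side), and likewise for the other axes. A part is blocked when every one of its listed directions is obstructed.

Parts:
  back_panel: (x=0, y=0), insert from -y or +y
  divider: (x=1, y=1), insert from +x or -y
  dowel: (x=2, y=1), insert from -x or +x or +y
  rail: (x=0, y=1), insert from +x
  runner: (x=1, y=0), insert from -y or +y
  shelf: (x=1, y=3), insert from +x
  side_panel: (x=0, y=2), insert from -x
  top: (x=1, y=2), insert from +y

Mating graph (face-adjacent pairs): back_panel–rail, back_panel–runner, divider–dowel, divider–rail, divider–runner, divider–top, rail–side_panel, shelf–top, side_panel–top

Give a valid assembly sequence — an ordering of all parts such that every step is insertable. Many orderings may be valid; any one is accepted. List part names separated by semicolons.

side_panel; rail; divider; back_panel; dowel; runner; top; shelf

1. side_panel@(0, 2) [-x clear] — {side_panel}
2. rail@(0, 1) [+x clear] — {rail, side_panel}
3. divider@(1, 1) [+x clear] — {divider, rail, side_panel}
4. back_panel@(0, 0) [-y clear] — {back_panel, divider, rail, side_panel}
5. dowel@(2, 1) [+x clear] — {back_panel, divider, dowel, rail, side_panel}
6. runner@(1, 0) [-y clear] — {back_panel, divider, dowel, rail, runner, side_panel}
7. top@(1, 2) [+y clear] — {back_panel, divider, dowel, rail, runner, side_panel, top}
8. shelf@(1, 3) [+x clear] — {back_panel, divider, dowel, rail, runner, shelf, side_panel, top}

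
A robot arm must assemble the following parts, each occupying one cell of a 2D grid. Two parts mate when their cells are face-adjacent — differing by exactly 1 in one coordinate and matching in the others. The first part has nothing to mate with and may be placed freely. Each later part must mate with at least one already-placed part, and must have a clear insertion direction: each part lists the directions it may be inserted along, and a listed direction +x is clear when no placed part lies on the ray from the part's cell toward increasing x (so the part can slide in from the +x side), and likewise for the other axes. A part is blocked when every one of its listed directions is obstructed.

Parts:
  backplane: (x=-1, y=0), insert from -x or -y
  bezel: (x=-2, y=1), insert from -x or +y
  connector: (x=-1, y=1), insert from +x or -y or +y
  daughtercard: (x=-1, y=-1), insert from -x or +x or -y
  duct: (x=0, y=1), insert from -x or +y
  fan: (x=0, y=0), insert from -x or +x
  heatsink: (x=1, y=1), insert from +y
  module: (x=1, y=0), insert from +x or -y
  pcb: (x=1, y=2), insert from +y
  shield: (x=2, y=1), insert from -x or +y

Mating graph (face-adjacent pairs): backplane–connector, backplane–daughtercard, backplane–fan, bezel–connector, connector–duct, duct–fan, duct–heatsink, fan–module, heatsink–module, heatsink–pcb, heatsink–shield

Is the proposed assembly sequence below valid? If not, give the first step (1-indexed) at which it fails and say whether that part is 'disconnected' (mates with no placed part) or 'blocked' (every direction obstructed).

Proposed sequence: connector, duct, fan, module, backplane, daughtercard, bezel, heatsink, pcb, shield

1. connector@(-1, 1) [+x clear] — {connector}
2. duct@(0, 1) [+y clear] — {connector, duct}
3. fan@(0, 0) [-x clear] — {connector, duct, fan}
4. module@(1, 0) [+x clear] — {connector, duct, fan, module}
5. backplane@(-1, 0) [-x clear] — {backplane, connector, duct, fan, module}
6. daughtercard@(-1, -1) [-x clear] — {backplane, connector, daughtercard, duct, fan, module}
7. bezel@(-2, 1) [-x clear] — {backplane, bezel, connector, daughtercard, duct, fan, module}
8. heatsink@(1, 1) [+y clear] — {backplane, bezel, connector, daughtercard, duct, fan, heatsink, module}
9. pcb@(1, 2) [+y clear] — {backplane, bezel, connector, daughtercard, duct, fan, heatsink, module, pcb}
10. shield@(2, 1) [+y clear] — {backplane, bezel, connector, daughtercard, duct, fan, heatsink, module, pcb, shield}

Valid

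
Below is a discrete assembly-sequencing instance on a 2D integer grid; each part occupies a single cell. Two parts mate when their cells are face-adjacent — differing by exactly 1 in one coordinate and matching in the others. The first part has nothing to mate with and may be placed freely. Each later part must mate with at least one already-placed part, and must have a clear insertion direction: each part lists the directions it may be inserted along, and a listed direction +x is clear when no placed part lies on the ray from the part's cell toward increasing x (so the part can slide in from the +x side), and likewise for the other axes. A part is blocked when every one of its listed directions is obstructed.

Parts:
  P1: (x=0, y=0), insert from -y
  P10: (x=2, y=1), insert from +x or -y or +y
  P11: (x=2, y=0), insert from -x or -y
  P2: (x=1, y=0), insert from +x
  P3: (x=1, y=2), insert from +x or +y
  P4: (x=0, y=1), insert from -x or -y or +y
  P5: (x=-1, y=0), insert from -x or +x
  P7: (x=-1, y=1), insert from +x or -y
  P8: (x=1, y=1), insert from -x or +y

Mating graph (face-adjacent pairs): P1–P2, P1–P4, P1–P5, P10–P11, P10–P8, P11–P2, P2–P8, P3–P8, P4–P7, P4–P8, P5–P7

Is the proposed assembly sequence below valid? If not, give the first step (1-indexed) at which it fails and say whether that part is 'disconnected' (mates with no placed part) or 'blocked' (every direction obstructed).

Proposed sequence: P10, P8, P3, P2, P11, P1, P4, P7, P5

Valid

1. P10@(2, 1) [+x clear] — {P10}
2. P8@(1, 1) [-x clear] — {P10, P8}
3. P3@(1, 2) [+x clear] — {P10, P3, P8}
4. P2@(1, 0) [+x clear] — {P10, P2, P3, P8}
5. P11@(2, 0) [-y clear] — {P10, P11, P2, P3, P8}
6. P1@(0, 0) [-y clear] — {P1, P10, P11, P2, P3, P8}
7. P4@(0, 1) [-x clear] — {P1, P10, P11, P2, P3, P4, P8}
8. P7@(-1, 1) [-y clear] — {P1, P10, P11, P2, P3, P4, P7, P8}
9. P5@(-1, 0) [-x clear] — {P1, P10, P11, P2, P3, P4, P5, P7, P8}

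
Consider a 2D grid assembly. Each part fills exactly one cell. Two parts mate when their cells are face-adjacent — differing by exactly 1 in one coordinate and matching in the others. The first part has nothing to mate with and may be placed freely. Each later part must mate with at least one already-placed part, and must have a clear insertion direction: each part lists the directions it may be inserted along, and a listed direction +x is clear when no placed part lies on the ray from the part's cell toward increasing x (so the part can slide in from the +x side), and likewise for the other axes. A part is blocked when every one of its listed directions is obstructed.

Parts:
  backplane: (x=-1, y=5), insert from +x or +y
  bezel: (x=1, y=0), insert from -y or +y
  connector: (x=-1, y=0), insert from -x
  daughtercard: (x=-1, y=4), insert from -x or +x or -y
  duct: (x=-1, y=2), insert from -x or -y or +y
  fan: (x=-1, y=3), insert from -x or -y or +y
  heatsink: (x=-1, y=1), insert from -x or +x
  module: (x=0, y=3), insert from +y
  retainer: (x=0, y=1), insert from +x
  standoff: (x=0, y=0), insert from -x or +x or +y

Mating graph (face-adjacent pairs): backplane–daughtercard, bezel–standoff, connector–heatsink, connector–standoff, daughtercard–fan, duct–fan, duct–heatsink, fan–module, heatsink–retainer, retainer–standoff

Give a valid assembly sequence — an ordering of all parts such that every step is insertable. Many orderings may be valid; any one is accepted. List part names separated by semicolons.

1. daughtercard@(-1, 4) [-x clear] — {daughtercard}
2. backplane@(-1, 5) [+x clear] — {backplane, daughtercard}
3. fan@(-1, 3) [-x clear] — {backplane, daughtercard, fan}
4. module@(0, 3) [+y clear] — {backplane, daughtercard, fan, module}
5. duct@(-1, 2) [-x clear] — {backplane, daughtercard, duct, fan, module}
6. heatsink@(-1, 1) [-x clear] — {backplane, daughtercard, duct, fan, heatsink, module}
7. retainer@(0, 1) [+x clear] — {backplane, daughtercard, duct, fan, heatsink, module, retainer}
8. standoff@(0, 0) [-x clear] — {backplane, daughtercard, duct, fan, heatsink, module, retainer, standoff}
9. bezel@(1, 0) [-y clear] — {backplane, bezel, daughtercard, duct, fan, heatsink, module, retainer, standoff}
10. connector@(-1, 0) [-x clear] — {backplane, bezel, connector, daughtercard, duct, fan, heatsink, module, retainer, standoff}

daughtercard; backplane; fan; module; duct; heatsink; retainer; standoff; bezel; connector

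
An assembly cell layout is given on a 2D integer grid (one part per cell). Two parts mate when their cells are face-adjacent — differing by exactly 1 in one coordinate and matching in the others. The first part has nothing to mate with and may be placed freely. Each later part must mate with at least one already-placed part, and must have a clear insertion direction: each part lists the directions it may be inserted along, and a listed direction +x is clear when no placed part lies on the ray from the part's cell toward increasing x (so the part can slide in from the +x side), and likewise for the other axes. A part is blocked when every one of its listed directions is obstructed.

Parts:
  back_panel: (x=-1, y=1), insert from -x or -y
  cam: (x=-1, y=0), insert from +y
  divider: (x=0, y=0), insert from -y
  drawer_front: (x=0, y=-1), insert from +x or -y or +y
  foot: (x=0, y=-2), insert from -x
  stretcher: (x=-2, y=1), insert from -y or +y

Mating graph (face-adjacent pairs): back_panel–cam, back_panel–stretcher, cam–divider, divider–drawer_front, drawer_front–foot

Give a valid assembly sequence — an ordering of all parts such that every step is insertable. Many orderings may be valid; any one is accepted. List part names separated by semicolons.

1. cam@(-1, 0) [+y clear] — {cam}
2. divider@(0, 0) [-y clear] — {cam, divider}
3. drawer_front@(0, -1) [+x clear] — {cam, divider, drawer_front}
4. foot@(0, -2) [-x clear] — {cam, divider, drawer_front, foot}
5. back_panel@(-1, 1) [-x clear] — {back_panel, cam, divider, drawer_front, foot}
6. stretcher@(-2, 1) [-y clear] — {back_panel, cam, divider, drawer_front, foot, stretcher}

cam; divider; drawer_front; foot; back_panel; stretcher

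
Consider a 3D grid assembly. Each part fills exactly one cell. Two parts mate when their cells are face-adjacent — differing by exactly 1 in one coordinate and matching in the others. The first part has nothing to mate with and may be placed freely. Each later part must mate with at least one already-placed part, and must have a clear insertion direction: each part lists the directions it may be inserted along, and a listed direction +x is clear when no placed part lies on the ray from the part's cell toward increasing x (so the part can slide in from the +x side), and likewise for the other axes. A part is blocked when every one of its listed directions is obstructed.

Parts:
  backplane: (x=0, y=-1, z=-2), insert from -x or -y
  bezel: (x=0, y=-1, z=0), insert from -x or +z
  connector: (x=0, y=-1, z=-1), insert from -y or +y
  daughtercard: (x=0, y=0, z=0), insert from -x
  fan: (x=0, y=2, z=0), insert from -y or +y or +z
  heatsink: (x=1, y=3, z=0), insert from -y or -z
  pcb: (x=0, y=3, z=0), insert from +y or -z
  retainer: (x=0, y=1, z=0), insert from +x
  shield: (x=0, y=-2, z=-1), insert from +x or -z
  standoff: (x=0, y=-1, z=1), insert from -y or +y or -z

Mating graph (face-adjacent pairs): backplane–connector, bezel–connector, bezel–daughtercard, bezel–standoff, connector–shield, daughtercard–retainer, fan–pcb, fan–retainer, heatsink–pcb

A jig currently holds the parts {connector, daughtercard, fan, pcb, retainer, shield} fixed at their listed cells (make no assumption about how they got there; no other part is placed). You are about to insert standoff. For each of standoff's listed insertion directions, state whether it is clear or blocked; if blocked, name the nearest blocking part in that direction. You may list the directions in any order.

-y: ray from standoff(0, -1, 1) has no placed part ⇒ clear
+y: ray from standoff(0, -1, 1) has no placed part ⇒ clear
-z: nearest on ray is connector@(0, -1, -1) ⇒ blocked

+y: clear; -y: clear; -z: blocked by connector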